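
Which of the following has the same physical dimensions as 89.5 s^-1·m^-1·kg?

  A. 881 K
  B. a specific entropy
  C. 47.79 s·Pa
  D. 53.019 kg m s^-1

Reference: kg·m⁻¹·s⁻¹.
Each option:
  A. K
  B. [specific entropy] = m²·s⁻²·K⁻¹
  C. Pa·s = N·m⁻²·s = kg·m⁻¹·s⁻¹  ← same
  D. kg·m·s⁻¹
Only C. matches kg·m⁻¹·s⁻¹.

C.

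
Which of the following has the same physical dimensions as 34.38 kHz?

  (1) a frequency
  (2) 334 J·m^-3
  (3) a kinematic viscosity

Reference: Hz = s⁻¹.
Each option:
  (1) [frequency] = s⁻¹  ← same
  (2) J·m⁻³ = N·m·m⁻³ = kg·m⁻¹·s⁻²
  (3) [kinematic viscosity] = m²·s⁻¹
Only (1) matches s⁻¹.

(1)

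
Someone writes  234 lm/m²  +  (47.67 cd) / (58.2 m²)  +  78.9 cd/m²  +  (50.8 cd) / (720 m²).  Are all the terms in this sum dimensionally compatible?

Reduce each to base SI dimensions:
  234 lm/m²:  lm·m⁻² = cd·m⁻² = m⁻²·cd
  (47.67 cd) / (58.2 m²):  [cd] / [m²] = m⁻²·cd
  78.9 cd/m²:  cd·m⁻² = m⁻²·cd
  (50.8 cd) / (720 m²):  [cd] / [m²] = m⁻²·cd
Every term reduces to m⁻²·cd.

Yes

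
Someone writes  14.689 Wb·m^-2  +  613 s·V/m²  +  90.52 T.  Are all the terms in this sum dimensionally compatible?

In SI base units:
  14.689 Wb·m^-2:  Wb·m⁻² = V·s·m⁻² = kg·s⁻²·A⁻¹
  613 s·V/m²:  V·s·m⁻² = J·C⁻¹·s·m⁻² = kg·s⁻²·A⁻¹
  90.52 T:  T = Wb·m⁻² = kg·s⁻²·A⁻¹
Every term reduces to kg·s⁻²·A⁻¹.

Yes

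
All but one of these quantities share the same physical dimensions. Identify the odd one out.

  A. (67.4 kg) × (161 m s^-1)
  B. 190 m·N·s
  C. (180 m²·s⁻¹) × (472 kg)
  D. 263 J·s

A.

Dimensions:
  A. [kg] · [m·s⁻¹] = kg·m·s⁻¹
  B. N·m·s = kg·m·s⁻²·m·s = kg·m²·s⁻¹
  C. [m²·s⁻¹] · [kg] = kg·m²·s⁻¹
  D. J·s = N·m·s = kg·m²·s⁻¹
All reduce to kg·m²·s⁻¹ except A., which is kg·m·s⁻¹.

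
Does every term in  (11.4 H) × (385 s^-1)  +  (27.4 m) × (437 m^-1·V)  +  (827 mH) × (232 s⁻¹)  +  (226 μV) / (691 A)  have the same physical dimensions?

Reduce each to base SI dimensions:
  (11.4 H) × (385 s^-1):  [kg·m²·s⁻²·A⁻²] · [s⁻¹] = kg·m²·s⁻³·A⁻²
  (27.4 m) × (437 m^-1·V):  [m] · [kg·m·s⁻³·A⁻¹] = kg·m²·s⁻³·A⁻¹
  (827 mH) × (232 s⁻¹):  [kg·m²·s⁻²·A⁻²] · [s⁻¹] = kg·m²·s⁻³·A⁻²
  (226 μV) / (691 A):  [kg·m²·s⁻³·A⁻¹] / [A] = kg·m²·s⁻³·A⁻²
The terms do not share a single dimension (kg·m²·s⁻³·A⁻² vs kg·m²·s⁻³·A⁻¹).

No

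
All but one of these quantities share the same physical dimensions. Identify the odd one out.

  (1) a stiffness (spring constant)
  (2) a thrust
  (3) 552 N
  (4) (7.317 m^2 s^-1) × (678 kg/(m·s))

(1)

Reduce each to base SI dimensions:
  (1) [stiffness (spring constant)] = kg·s⁻²
  (2) [thrust] = kg·m·s⁻²
  (3) N = kg·m·s⁻²
  (4) [m²·s⁻¹] · [kg·m⁻¹·s⁻¹] = kg·m·s⁻²
All reduce to kg·m·s⁻² except (1), which is kg·s⁻².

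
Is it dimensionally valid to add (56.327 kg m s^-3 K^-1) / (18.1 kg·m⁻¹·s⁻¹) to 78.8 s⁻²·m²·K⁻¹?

Yes

In SI base units:
  (56.327 kg m s^-3 K^-1) / (18.1 kg·m⁻¹·s⁻¹):  [kg·m·s⁻³·K⁻¹] / [kg·m⁻¹·s⁻¹] = m²·s⁻²·K⁻¹
  78.8 s⁻²·m²·K⁻¹:  m²·s⁻²·K⁻¹
Both are m²·s⁻²·K⁻¹, so they have the same dimensions and can be added.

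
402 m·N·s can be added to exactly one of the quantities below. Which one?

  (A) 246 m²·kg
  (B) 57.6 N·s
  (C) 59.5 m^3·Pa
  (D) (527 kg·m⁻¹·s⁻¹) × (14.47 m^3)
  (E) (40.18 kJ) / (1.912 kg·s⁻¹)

(D)

Reference: N·m·s = kg·m·s⁻²·m·s = kg·m²·s⁻¹.
Each option:
  (A) kg·m²
  (B) N·s = kg·m·s⁻²·s = kg·m·s⁻¹
  (C) Pa·m³ = N·m⁻²·m³ = kg·m²·s⁻²
  (D) [kg·m⁻¹·s⁻¹] · [m³] = kg·m²·s⁻¹  ← same
  (E) [kg·m²·s⁻²] / [kg·s⁻¹] = m²·s⁻¹
Only (D) matches kg·m²·s⁻¹.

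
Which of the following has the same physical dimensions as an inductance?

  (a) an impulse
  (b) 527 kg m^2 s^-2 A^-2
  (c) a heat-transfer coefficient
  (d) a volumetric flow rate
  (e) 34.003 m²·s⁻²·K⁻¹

(b)

Reference: [inductance] = kg·m²·s⁻²·A⁻².
Each option:
  (a) [impulse] = kg·m·s⁻¹
  (b) kg·m²·s⁻²·A⁻²  ← same
  (c) [heat-transfer coefficient] = kg·s⁻³·K⁻¹
  (d) [volumetric flow rate] = m³·s⁻¹
  (e) m²·s⁻²·K⁻¹
Only (b) matches kg·m²·s⁻²·A⁻².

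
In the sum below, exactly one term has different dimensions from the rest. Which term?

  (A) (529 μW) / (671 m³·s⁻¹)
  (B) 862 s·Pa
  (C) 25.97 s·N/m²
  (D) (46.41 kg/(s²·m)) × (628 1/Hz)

(A)

Dimensions:
  (A) [kg·m²·s⁻³] / [m³·s⁻¹] = kg·m⁻¹·s⁻²
  (B) Pa·s = N·m⁻²·s = kg·m⁻¹·s⁻¹
  (C) N·s·m⁻² = kg·m·s⁻²·s·m⁻² = kg·m⁻¹·s⁻¹
  (D) [kg·m⁻¹·s⁻²] · [s] = kg·m⁻¹·s⁻¹
All reduce to kg·m⁻¹·s⁻¹ except (A), which is kg·m⁻¹·s⁻².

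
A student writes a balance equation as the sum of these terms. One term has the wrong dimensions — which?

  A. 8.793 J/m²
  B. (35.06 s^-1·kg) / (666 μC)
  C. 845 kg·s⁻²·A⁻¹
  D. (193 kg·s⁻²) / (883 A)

Reduce each to base SI dimensions:
  A. J·m⁻² = N·m·m⁻² = kg·s⁻²
  B. [kg·s⁻¹] / [s·A] = kg·s⁻²·A⁻¹
  C. kg·s⁻²·A⁻¹
  D. [kg·s⁻²] / [A] = kg·s⁻²·A⁻¹
All reduce to kg·s⁻²·A⁻¹ except A., which is kg·s⁻².

A.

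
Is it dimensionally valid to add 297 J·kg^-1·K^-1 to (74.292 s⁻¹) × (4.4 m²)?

No

Reduce each to base SI dimensions:
  297 J·kg^-1·K^-1:  J·kg⁻¹·K⁻¹ = N·m·kg⁻¹·K⁻¹ = m²·s⁻²·K⁻¹
  (74.292 s⁻¹) × (4.4 m²):  [s⁻¹] · [m²] = m²·s⁻¹
m²·s⁻²·K⁻¹ ≠ m²·s⁻¹, so they cannot be added.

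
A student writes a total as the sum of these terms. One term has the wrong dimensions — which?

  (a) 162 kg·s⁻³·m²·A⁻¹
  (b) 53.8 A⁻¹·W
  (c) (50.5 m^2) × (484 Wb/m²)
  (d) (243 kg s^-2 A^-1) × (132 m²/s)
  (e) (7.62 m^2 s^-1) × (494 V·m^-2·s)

(c)

Expand each in SI base units:
  (a) kg·m²·s⁻³·A⁻¹
  (b) W·A⁻¹ = J·s⁻¹·A⁻¹ = kg·m²·s⁻³·A⁻¹
  (c) [m²] · [kg·s⁻²·A⁻¹] = kg·m²·s⁻²·A⁻¹
  (d) [kg·s⁻²·A⁻¹] · [m²·s⁻¹] = kg·m²·s⁻³·A⁻¹
  (e) [m²·s⁻¹] · [kg·s⁻²·A⁻¹] = kg·m²·s⁻³·A⁻¹
All reduce to kg·m²·s⁻³·A⁻¹ except (c), which is kg·m²·s⁻²·A⁻¹.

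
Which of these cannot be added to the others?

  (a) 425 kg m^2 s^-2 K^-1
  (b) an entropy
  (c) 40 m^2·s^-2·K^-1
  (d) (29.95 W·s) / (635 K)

Work out the base dimensions of each:
  (a) kg·m²·s⁻²·K⁻¹
  (b) [entropy] = kg·m²·s⁻²·K⁻¹
  (c) m²·s⁻²·K⁻¹
  (d) [kg·m²·s⁻²] / [K] = kg·m²·s⁻²·K⁻¹
All reduce to kg·m²·s⁻²·K⁻¹ except (c), which is m²·s⁻²·K⁻¹.

(c)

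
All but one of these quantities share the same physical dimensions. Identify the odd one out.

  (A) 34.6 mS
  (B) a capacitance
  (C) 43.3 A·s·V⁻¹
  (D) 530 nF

Reduce each to base SI dimensions:
  (A) S = Ω⁻¹ = kg⁻¹·m⁻²·s³·A²
  (B) [capacitance] = kg⁻¹·m⁻²·s⁴·A²
  (C) A·s·V⁻¹ = A·s·(J·C⁻¹)⁻¹ = kg⁻¹·m⁻²·s⁴·A²
  (D) F = C·V⁻¹ = kg⁻¹·m⁻²·s⁴·A²
All reduce to kg⁻¹·m⁻²·s⁴·A² except (A), which is kg⁻¹·m⁻²·s³·A².

(A)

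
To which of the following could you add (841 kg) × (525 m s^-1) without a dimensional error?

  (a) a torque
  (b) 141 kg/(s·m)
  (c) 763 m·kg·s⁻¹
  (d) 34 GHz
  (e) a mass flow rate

(c)

Reference: [kg] · [m·s⁻¹] = kg·m·s⁻¹.
Each option:
  (a) [torque] = kg·m²·s⁻²
  (b) kg·m⁻¹·s⁻¹
  (c) kg·m·s⁻¹  ← same
  (d) Hz = s⁻¹
  (e) [mass flow rate] = kg·s⁻¹
Only (c) matches kg·m·s⁻¹.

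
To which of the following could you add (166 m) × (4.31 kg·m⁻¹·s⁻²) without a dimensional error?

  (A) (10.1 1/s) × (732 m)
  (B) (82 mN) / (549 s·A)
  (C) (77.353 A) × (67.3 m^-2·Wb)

(C)

Reference: [m] · [kg·m⁻¹·s⁻²] = kg·s⁻².
Each option:
  (A) [s⁻¹] · [m] = m·s⁻¹
  (B) [kg·m·s⁻²] / [s·A] = kg·m·s⁻³·A⁻¹
  (C) [A] · [kg·s⁻²·A⁻¹] = kg·s⁻²  ← same
Only (C) matches kg·s⁻².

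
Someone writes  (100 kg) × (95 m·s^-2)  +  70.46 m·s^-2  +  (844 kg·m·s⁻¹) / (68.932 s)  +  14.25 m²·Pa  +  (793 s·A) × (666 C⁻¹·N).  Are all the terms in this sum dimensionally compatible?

In SI base units:
  (100 kg) × (95 m·s^-2):  [kg] · [m·s⁻²] = kg·m·s⁻²
  70.46 m·s^-2:  m·s⁻²
  (844 kg·m·s⁻¹) / (68.932 s):  [kg·m·s⁻¹] / [s] = kg·m·s⁻²
  14.25 m²·Pa:  Pa·m² = N·m⁻²·m² = kg·m·s⁻²
  (793 s·A) × (666 C⁻¹·N):  [s·A] · [kg·m·s⁻³·A⁻¹] = kg·m·s⁻²
The terms do not share a single dimension (kg·m·s⁻² vs m·s⁻²).

No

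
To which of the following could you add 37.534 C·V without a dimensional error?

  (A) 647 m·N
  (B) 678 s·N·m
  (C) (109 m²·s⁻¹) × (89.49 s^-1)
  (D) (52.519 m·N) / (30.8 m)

Reference: C·V = s·A·J·C⁻¹ = kg·m²·s⁻².
Each option:
  (A) N·m = kg·m·s⁻²·m = kg·m²·s⁻²  ← same
  (B) N·m·s = kg·m·s⁻²·m·s = kg·m²·s⁻¹
  (C) [m²·s⁻¹] · [s⁻¹] = m²·s⁻²
  (D) [kg·m²·s⁻²] / [m] = kg·m·s⁻²
Only (A) matches kg·m²·s⁻².

(A)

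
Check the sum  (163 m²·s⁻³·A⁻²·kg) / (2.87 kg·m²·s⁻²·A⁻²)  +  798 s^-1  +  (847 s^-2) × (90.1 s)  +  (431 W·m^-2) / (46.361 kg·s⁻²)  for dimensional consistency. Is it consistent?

Dimensions:
  (163 m²·s⁻³·A⁻²·kg) / (2.87 kg·m²·s⁻²·A⁻²):  [kg·m²·s⁻³·A⁻²] / [kg·m²·s⁻²·A⁻²] = s⁻¹
  798 s^-1:  s⁻¹
  (847 s^-2) × (90.1 s):  [s⁻²] · [s] = s⁻¹
  (431 W·m^-2) / (46.361 kg·s⁻²):  [kg·s⁻³] / [kg·s⁻²] = s⁻¹
Every term reduces to s⁻¹.

Yes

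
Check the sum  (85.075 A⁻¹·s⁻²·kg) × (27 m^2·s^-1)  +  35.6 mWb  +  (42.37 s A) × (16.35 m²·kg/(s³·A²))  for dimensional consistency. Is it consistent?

Work out the base dimensions of each:
  (85.075 A⁻¹·s⁻²·kg) × (27 m^2·s^-1):  [kg·s⁻²·A⁻¹] · [m²·s⁻¹] = kg·m²·s⁻³·A⁻¹
  35.6 mWb:  Wb = V·s = kg·m²·s⁻²·A⁻¹
  (42.37 s A) × (16.35 m²·kg/(s³·A²)):  [s·A] · [kg·m²·s⁻³·A⁻²] = kg·m²·s⁻²·A⁻¹
The terms do not share a single dimension (kg·m²·s⁻²·A⁻¹ vs kg·m²·s⁻³·A⁻¹).

No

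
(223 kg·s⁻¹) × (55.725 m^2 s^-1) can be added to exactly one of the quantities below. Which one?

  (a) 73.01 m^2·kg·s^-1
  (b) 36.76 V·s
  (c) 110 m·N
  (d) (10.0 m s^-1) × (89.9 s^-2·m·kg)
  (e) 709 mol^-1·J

Reference: [kg·s⁻¹] · [m²·s⁻¹] = kg·m²·s⁻².
Each option:
  (a) kg·m²·s⁻¹
  (b) V·s = J·C⁻¹·s = kg·m²·s⁻²·A⁻¹
  (c) N·m = kg·m·s⁻²·m = kg·m²·s⁻²  ← same
  (d) [m·s⁻¹] · [kg·m·s⁻²] = kg·m²·s⁻³
  (e) J·mol⁻¹ = N·m·mol⁻¹ = kg·m²·s⁻²·mol⁻¹
Only (c) matches kg·m²·s⁻².

(c)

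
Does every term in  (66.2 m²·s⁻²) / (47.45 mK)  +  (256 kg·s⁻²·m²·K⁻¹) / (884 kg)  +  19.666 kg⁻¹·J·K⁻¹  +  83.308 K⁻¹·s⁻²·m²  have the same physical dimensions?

In SI base units:
  (66.2 m²·s⁻²) / (47.45 mK):  [m²·s⁻²] / [K] = m²·s⁻²·K⁻¹
  (256 kg·s⁻²·m²·K⁻¹) / (884 kg):  [kg·m²·s⁻²·K⁻¹] / [kg] = m²·s⁻²·K⁻¹
  19.666 kg⁻¹·J·K⁻¹:  J·kg⁻¹·K⁻¹ = N·m·kg⁻¹·K⁻¹ = m²·s⁻²·K⁻¹
  83.308 K⁻¹·s⁻²·m²:  m²·s⁻²·K⁻¹
Every term reduces to m²·s⁻²·K⁻¹.

Yes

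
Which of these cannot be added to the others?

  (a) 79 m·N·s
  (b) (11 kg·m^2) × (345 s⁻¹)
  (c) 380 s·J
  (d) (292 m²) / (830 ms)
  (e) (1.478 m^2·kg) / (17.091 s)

(d)

Work out the base dimensions of each:
  (a) N·m·s = kg·m·s⁻²·m·s = kg·m²·s⁻¹
  (b) [kg·m²] · [s⁻¹] = kg·m²·s⁻¹
  (c) J·s = N·m·s = kg·m²·s⁻¹
  (d) [m²] / [s] = m²·s⁻¹
  (e) [kg·m²] / [s] = kg·m²·s⁻¹
All reduce to kg·m²·s⁻¹ except (d), which is m²·s⁻¹.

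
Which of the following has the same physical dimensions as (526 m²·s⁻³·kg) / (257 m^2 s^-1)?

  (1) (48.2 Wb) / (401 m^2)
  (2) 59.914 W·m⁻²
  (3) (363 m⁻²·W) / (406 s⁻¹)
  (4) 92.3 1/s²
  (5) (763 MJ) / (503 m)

(3)

Reference: [kg·m²·s⁻³] / [m²·s⁻¹] = kg·s⁻².
Each option:
  (1) [kg·m²·s⁻²·A⁻¹] / [m²] = kg·s⁻²·A⁻¹
  (2) W·m⁻² = J·s⁻¹·m⁻² = kg·s⁻³
  (3) [kg·s⁻³] / [s⁻¹] = kg·s⁻²  ← same
  (4) s⁻²
  (5) [kg·m²·s⁻²] / [m] = kg·m·s⁻²
Only (3) matches kg·s⁻².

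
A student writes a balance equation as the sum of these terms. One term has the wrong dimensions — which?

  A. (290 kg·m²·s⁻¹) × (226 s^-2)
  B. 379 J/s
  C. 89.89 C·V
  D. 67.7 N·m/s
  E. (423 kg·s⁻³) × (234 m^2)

C.

In SI base units:
  A. [kg·m²·s⁻¹] · [s⁻²] = kg·m²·s⁻³
  B. J·s⁻¹ = N·m·s⁻¹ = kg·m²·s⁻³
  C. C·V = s·A·J·C⁻¹ = kg·m²·s⁻²
  D. N·m·s⁻¹ = kg·m·s⁻²·m·s⁻¹ = kg·m²·s⁻³
  E. [kg·s⁻³] · [m²] = kg·m²·s⁻³
All reduce to kg·m²·s⁻³ except C., which is kg·m²·s⁻².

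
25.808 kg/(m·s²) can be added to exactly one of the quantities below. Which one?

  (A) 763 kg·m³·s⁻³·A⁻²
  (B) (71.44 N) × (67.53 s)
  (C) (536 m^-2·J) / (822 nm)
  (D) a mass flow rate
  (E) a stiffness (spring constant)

(C)

Reference: kg·m⁻¹·s⁻².
Each option:
  (A) kg·m³·s⁻³·A⁻²
  (B) [kg·m·s⁻²] · [s] = kg·m·s⁻¹
  (C) [kg·s⁻²] / [m] = kg·m⁻¹·s⁻²  ← same
  (D) [mass flow rate] = kg·s⁻¹
  (E) [stiffness (spring constant)] = kg·s⁻²
Only (C) matches kg·m⁻¹·s⁻².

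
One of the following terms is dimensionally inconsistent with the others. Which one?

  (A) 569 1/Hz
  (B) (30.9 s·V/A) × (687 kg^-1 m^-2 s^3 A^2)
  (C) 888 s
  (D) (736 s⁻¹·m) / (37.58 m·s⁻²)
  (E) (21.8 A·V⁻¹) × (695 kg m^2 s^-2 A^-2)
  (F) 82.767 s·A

Work out the base dimensions of each:
  (A) Hz⁻¹ = (s⁻¹)⁻¹ = s
  (B) [kg·m²·s⁻²·A⁻²] · [kg⁻¹·m⁻²·s³·A²] = s
  (C) s
  (D) [m·s⁻¹] / [m·s⁻²] = s
  (E) [kg⁻¹·m⁻²·s³·A²] · [kg·m²·s⁻²·A⁻²] = s
  (F) A·s = s·A
All reduce to s except (F), which is s·A.

(F)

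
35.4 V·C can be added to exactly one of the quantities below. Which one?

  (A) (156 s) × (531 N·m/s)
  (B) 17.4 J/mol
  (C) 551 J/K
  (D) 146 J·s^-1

Reference: C·V = s·A·J·C⁻¹ = kg·m²·s⁻².
Each option:
  (A) [s] · [kg·m²·s⁻³] = kg·m²·s⁻²  ← same
  (B) J·mol⁻¹ = N·m·mol⁻¹ = kg·m²·s⁻²·mol⁻¹
  (C) J·K⁻¹ = N·m·K⁻¹ = kg·m²·s⁻²·K⁻¹
  (D) J·s⁻¹ = N·m·s⁻¹ = kg·m²·s⁻³
Only (A) matches kg·m²·s⁻².

(A)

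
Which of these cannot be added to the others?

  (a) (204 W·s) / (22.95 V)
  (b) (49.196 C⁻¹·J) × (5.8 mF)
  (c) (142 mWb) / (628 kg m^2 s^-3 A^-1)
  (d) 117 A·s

In SI base units:
  (a) [kg·m²·s⁻²] / [kg·m²·s⁻³·A⁻¹] = s·A
  (b) [kg·m²·s⁻³·A⁻¹] · [kg⁻¹·m⁻²·s⁴·A²] = s·A
  (c) [kg·m²·s⁻²·A⁻¹] / [kg·m²·s⁻³·A⁻¹] = s
  (d) A·s = s·A
All reduce to s·A except (c), which is s.

(c)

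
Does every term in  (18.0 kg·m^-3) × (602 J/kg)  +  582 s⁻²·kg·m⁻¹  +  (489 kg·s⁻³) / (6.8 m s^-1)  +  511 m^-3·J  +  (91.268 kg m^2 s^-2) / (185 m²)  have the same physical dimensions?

No

In SI base units:
  (18.0 kg·m^-3) × (602 J/kg):  [kg·m⁻³] · [m²·s⁻²] = kg·m⁻¹·s⁻²
  582 s⁻²·kg·m⁻¹:  kg·m⁻¹·s⁻²
  (489 kg·s⁻³) / (6.8 m s^-1):  [kg·s⁻³] / [m·s⁻¹] = kg·m⁻¹·s⁻²
  511 m^-3·J:  J·m⁻³ = N·m·m⁻³ = kg·m⁻¹·s⁻²
  (91.268 kg m^2 s^-2) / (185 m²):  [kg·m²·s⁻²] / [m²] = kg·s⁻²
The terms do not share a single dimension (kg·m⁻¹·s⁻² vs kg·s⁻²).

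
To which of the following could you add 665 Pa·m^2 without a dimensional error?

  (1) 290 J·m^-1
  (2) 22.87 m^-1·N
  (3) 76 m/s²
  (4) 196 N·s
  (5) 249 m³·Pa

Reference: Pa·m² = N·m⁻²·m² = kg·m·s⁻².
Each option:
  (1) J·m⁻¹ = N·m·m⁻¹ = kg·m·s⁻²  ← same
  (2) N·m⁻¹ = kg·m·s⁻²·m⁻¹ = kg·s⁻²
  (3) m·s⁻²
  (4) N·s = kg·m·s⁻²·s = kg·m·s⁻¹
  (5) Pa·m³ = N·m⁻²·m³ = kg·m²·s⁻²
Only (1) matches kg·m·s⁻².

(1)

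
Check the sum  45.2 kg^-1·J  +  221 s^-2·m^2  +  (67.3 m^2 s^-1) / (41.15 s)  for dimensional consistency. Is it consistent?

Yes

Expand each in SI base units:
  45.2 kg^-1·J:  J·kg⁻¹ = N·m·kg⁻¹ = m²·s⁻²
  221 s^-2·m^2:  m²·s⁻²
  (67.3 m^2 s^-1) / (41.15 s):  [m²·s⁻¹] / [s] = m²·s⁻²
Every term reduces to m²·s⁻².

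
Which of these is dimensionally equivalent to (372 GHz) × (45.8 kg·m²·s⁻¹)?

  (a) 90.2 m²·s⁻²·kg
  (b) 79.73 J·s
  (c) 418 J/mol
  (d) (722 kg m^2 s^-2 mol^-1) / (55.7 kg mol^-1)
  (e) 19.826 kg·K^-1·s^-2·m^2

Reference: [s⁻¹] · [kg·m²·s⁻¹] = kg·m²·s⁻².
Each option:
  (a) kg·m²·s⁻²  ← same
  (b) J·s = N·m·s = kg·m²·s⁻¹
  (c) J·mol⁻¹ = N·m·mol⁻¹ = kg·m²·s⁻²·mol⁻¹
  (d) [kg·m²·s⁻²·mol⁻¹] / [kg·mol⁻¹] = m²·s⁻²
  (e) kg·m²·s⁻²·K⁻¹
Only (a) matches kg·m²·s⁻².

(a)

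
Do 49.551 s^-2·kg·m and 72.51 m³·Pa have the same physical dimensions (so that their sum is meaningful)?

No

In SI base units:
  49.551 s^-2·kg·m:  kg·m·s⁻²
  72.51 m³·Pa:  Pa·m³ = N·m⁻²·m³ = kg·m²·s⁻²
kg·m·s⁻² ≠ kg·m²·s⁻², so they cannot be added.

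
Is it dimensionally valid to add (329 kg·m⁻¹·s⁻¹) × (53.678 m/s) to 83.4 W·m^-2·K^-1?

No

In SI base units:
  (329 kg·m⁻¹·s⁻¹) × (53.678 m/s):  [kg·m⁻¹·s⁻¹] · [m·s⁻¹] = kg·s⁻²
  83.4 W·m^-2·K^-1:  W·m⁻²·K⁻¹ = J·s⁻¹·m⁻²·K⁻¹ = kg·s⁻³·K⁻¹
kg·s⁻² ≠ kg·s⁻³·K⁻¹, so they cannot be added.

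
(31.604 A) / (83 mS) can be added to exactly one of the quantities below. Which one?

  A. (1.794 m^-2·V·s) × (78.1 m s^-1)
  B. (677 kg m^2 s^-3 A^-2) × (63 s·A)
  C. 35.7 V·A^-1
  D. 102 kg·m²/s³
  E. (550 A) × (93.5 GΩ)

E.

Reference: [A] / [kg⁻¹·m⁻²·s³·A²] = kg·m²·s⁻³·A⁻¹.
Each option:
  A. [kg·s⁻²·A⁻¹] · [m·s⁻¹] = kg·m·s⁻³·A⁻¹
  B. [kg·m²·s⁻³·A⁻²] · [s·A] = kg·m²·s⁻²·A⁻¹
  C. V·A⁻¹ = J·C⁻¹·A⁻¹ = kg·m²·s⁻³·A⁻²
  D. kg·m²·s⁻³
  E. [A] · [kg·m²·s⁻³·A⁻²] = kg·m²·s⁻³·A⁻¹  ← same
Only E. matches kg·m²·s⁻³·A⁻¹.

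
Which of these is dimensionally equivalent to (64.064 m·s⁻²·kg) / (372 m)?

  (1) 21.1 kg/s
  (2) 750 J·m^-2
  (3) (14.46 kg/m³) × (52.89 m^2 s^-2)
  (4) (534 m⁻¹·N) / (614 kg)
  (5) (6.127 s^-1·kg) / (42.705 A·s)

Reference: [kg·m·s⁻²] / [m] = kg·s⁻².
Each option:
  (1) kg·s⁻¹
  (2) J·m⁻² = N·m·m⁻² = kg·s⁻²  ← same
  (3) [kg·m⁻³] · [m²·s⁻²] = kg·m⁻¹·s⁻²
  (4) [kg·s⁻²] / [kg] = s⁻²
  (5) [kg·s⁻¹] / [s·A] = kg·s⁻²·A⁻¹
Only (2) matches kg·s⁻².

(2)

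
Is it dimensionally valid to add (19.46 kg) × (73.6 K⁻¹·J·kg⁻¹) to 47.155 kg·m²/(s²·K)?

Yes

Dimensions:
  (19.46 kg) × (73.6 K⁻¹·J·kg⁻¹):  [kg] · [m²·s⁻²·K⁻¹] = kg·m²·s⁻²·K⁻¹
  47.155 kg·m²/(s²·K):  kg·m²·s⁻²·K⁻¹
Both are kg·m²·s⁻²·K⁻¹, so they have the same dimensions and can be added.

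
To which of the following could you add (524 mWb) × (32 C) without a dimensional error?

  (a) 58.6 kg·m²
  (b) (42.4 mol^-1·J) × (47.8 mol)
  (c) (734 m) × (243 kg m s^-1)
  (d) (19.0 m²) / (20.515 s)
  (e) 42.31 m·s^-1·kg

(c)

Reference: [kg·m²·s⁻²·A⁻¹] · [s·A] = kg·m²·s⁻¹.
Each option:
  (a) kg·m²
  (b) [kg·m²·s⁻²·mol⁻¹] · [mol] = kg·m²·s⁻²
  (c) [m] · [kg·m·s⁻¹] = kg·m²·s⁻¹  ← same
  (d) [m²] / [s] = m²·s⁻¹
  (e) kg·m·s⁻¹
Only (c) matches kg·m²·s⁻¹.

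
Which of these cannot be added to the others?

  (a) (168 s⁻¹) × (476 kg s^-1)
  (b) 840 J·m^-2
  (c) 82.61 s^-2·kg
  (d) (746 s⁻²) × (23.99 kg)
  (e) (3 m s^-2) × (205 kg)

Dimensions:
  (a) [s⁻¹] · [kg·s⁻¹] = kg·s⁻²
  (b) J·m⁻² = N·m·m⁻² = kg·s⁻²
  (c) kg·s⁻²
  (d) [s⁻²] · [kg] = kg·s⁻²
  (e) [m·s⁻²] · [kg] = kg·m·s⁻²
All reduce to kg·s⁻² except (e), which is kg·m·s⁻².

(e)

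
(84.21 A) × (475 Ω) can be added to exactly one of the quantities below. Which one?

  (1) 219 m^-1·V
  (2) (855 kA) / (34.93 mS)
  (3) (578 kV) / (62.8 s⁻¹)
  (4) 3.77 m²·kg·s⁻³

Reference: [A] · [kg·m²·s⁻³·A⁻²] = kg·m²·s⁻³·A⁻¹.
Each option:
  (1) V·m⁻¹ = J·C⁻¹·m⁻¹ = kg·m·s⁻³·A⁻¹
  (2) [A] / [kg⁻¹·m⁻²·s³·A²] = kg·m²·s⁻³·A⁻¹  ← same
  (3) [kg·m²·s⁻³·A⁻¹] / [s⁻¹] = kg·m²·s⁻²·A⁻¹
  (4) kg·m²·s⁻³
Only (2) matches kg·m²·s⁻³·A⁻¹.

(2)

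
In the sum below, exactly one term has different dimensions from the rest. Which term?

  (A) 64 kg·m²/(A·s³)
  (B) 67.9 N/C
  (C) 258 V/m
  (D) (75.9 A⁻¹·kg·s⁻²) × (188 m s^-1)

Expand each in SI base units:
  (A) kg·m²·s⁻³·A⁻¹
  (B) N·C⁻¹ = kg·m·s⁻²·(s·A)⁻¹ = kg·m·s⁻³·A⁻¹
  (C) V·m⁻¹ = J·C⁻¹·m⁻¹ = kg·m·s⁻³·A⁻¹
  (D) [kg·s⁻²·A⁻¹] · [m·s⁻¹] = kg·m·s⁻³·A⁻¹
All reduce to kg·m·s⁻³·A⁻¹ except (A), which is kg·m²·s⁻³·A⁻¹.

(A)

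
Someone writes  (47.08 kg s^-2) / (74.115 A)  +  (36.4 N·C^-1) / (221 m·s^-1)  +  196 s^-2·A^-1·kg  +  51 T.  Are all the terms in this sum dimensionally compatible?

Yes

In SI base units:
  (47.08 kg s^-2) / (74.115 A):  [kg·s⁻²] / [A] = kg·s⁻²·A⁻¹
  (36.4 N·C^-1) / (221 m·s^-1):  [kg·m·s⁻³·A⁻¹] / [m·s⁻¹] = kg·s⁻²·A⁻¹
  196 s^-2·A^-1·kg:  kg·s⁻²·A⁻¹
  51 T:  T = Wb·m⁻² = kg·s⁻²·A⁻¹
Every term reduces to kg·s⁻²·A⁻¹.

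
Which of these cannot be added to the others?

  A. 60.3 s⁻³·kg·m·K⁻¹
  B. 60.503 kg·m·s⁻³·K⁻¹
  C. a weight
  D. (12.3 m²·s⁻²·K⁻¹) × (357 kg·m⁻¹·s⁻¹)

C.

Reduce each to base SI dimensions:
  A. kg·m·s⁻³·K⁻¹
  B. kg·m·s⁻³·K⁻¹
  C. [weight] = kg·m·s⁻²
  D. [m²·s⁻²·K⁻¹] · [kg·m⁻¹·s⁻¹] = kg·m·s⁻³·K⁻¹
All reduce to kg·m·s⁻³·K⁻¹ except C., which is kg·m·s⁻².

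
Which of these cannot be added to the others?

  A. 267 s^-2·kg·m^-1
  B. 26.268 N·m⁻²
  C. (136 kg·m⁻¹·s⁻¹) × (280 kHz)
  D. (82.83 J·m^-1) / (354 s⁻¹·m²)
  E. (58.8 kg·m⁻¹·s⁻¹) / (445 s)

Reduce each to base SI dimensions:
  A. kg·m⁻¹·s⁻²
  B. N·m⁻² = kg·m·s⁻²·m⁻² = kg·m⁻¹·s⁻²
  C. [kg·m⁻¹·s⁻¹] · [s⁻¹] = kg·m⁻¹·s⁻²
  D. [kg·m·s⁻²] / [m²·s⁻¹] = kg·m⁻¹·s⁻¹
  E. [kg·m⁻¹·s⁻¹] / [s] = kg·m⁻¹·s⁻²
All reduce to kg·m⁻¹·s⁻² except D., which is kg·m⁻¹·s⁻¹.

D.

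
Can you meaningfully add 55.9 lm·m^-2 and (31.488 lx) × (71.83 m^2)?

Work out the base dimensions of each:
  55.9 lm·m^-2:  lm·m⁻² = cd·m⁻² = m⁻²·cd
  (31.488 lx) × (71.83 m^2):  [m⁻²·cd] · [m²] = cd
m⁻²·cd ≠ cd, so they cannot be added.

No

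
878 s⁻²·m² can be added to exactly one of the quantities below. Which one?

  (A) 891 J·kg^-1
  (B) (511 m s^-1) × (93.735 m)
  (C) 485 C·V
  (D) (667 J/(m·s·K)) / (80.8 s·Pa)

(A)

Reference: m²·s⁻².
Each option:
  (A) J·kg⁻¹ = N·m·kg⁻¹ = m²·s⁻²  ← same
  (B) [m·s⁻¹] · [m] = m²·s⁻¹
  (C) C·V = s·A·J·C⁻¹ = kg·m²·s⁻²
  (D) [kg·m·s⁻³·K⁻¹] / [kg·m⁻¹·s⁻¹] = m²·s⁻²·K⁻¹
Only (A) matches m²·s⁻².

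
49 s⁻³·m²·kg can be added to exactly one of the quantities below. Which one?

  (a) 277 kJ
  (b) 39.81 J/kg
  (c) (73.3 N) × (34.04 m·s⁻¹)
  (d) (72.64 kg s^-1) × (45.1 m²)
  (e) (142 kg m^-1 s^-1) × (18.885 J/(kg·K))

(c)

Reference: kg·m²·s⁻³.
Each option:
  (a) J = N·m = kg·m²·s⁻²
  (b) J·kg⁻¹ = N·m·kg⁻¹ = m²·s⁻²
  (c) [kg·m·s⁻²] · [m·s⁻¹] = kg·m²·s⁻³  ← same
  (d) [kg·s⁻¹] · [m²] = kg·m²·s⁻¹
  (e) [kg·m⁻¹·s⁻¹] · [m²·s⁻²·K⁻¹] = kg·m·s⁻³·K⁻¹
Only (c) matches kg·m²·s⁻³.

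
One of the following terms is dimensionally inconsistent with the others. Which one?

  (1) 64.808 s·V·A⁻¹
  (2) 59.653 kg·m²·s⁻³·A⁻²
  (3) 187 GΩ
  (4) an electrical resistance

In SI base units:
  (1) V·s·A⁻¹ = J·C⁻¹·s·A⁻¹ = kg·m²·s⁻²·A⁻²
  (2) kg·m²·s⁻³·A⁻²
  (3) Ω = V·A⁻¹ = kg·m²·s⁻³·A⁻²
  (4) [electrical resistance] = kg·m²·s⁻³·A⁻²
All reduce to kg·m²·s⁻³·A⁻² except (1), which is kg·m²·s⁻²·A⁻².

(1)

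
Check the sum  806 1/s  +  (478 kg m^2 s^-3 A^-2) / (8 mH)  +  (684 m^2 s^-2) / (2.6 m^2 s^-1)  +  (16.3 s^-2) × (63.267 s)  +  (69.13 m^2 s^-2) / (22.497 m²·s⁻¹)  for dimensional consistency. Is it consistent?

Yes

In SI base units:
  806 1/s:  s⁻¹
  (478 kg m^2 s^-3 A^-2) / (8 mH):  [kg·m²·s⁻³·A⁻²] / [kg·m²·s⁻²·A⁻²] = s⁻¹
  (684 m^2 s^-2) / (2.6 m^2 s^-1):  [m²·s⁻²] / [m²·s⁻¹] = s⁻¹
  (16.3 s^-2) × (63.267 s):  [s⁻²] · [s] = s⁻¹
  (69.13 m^2 s^-2) / (22.497 m²·s⁻¹):  [m²·s⁻²] / [m²·s⁻¹] = s⁻¹
Every term reduces to s⁻¹.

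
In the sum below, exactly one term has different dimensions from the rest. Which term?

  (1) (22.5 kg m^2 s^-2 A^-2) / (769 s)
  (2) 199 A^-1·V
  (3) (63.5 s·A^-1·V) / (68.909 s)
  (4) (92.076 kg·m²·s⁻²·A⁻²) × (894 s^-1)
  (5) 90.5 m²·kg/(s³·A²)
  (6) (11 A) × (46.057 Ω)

(6)

Expand each in SI base units:
  (1) [kg·m²·s⁻²·A⁻²] / [s] = kg·m²·s⁻³·A⁻²
  (2) V·A⁻¹ = J·C⁻¹·A⁻¹ = kg·m²·s⁻³·A⁻²
  (3) [kg·m²·s⁻²·A⁻²] / [s] = kg·m²·s⁻³·A⁻²
  (4) [kg·m²·s⁻²·A⁻²] · [s⁻¹] = kg·m²·s⁻³·A⁻²
  (5) kg·m²·s⁻³·A⁻²
  (6) [A] · [kg·m²·s⁻³·A⁻²] = kg·m²·s⁻³·A⁻¹
All reduce to kg·m²·s⁻³·A⁻² except (6), which is kg·m²·s⁻³·A⁻¹.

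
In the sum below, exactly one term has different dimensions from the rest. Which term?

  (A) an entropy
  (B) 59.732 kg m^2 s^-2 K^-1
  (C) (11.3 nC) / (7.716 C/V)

(C)

Work out the base dimensions of each:
  (A) [entropy] = kg·m²·s⁻²·K⁻¹
  (B) kg·m²·s⁻²·K⁻¹
  (C) [s·A] / [kg⁻¹·m⁻²·s⁴·A²] = kg·m²·s⁻³·A⁻¹
All reduce to kg·m²·s⁻²·K⁻¹ except (C), which is kg·m²·s⁻³·A⁻¹.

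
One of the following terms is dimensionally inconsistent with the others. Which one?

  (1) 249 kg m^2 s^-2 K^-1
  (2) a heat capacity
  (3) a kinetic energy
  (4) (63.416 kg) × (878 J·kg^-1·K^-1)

(3)

Dimensions:
  (1) kg·m²·s⁻²·K⁻¹
  (2) [heat capacity] = kg·m²·s⁻²·K⁻¹
  (3) [kinetic energy] = kg·m²·s⁻²
  (4) [kg] · [m²·s⁻²·K⁻¹] = kg·m²·s⁻²·K⁻¹
All reduce to kg·m²·s⁻²·K⁻¹ except (3), which is kg·m²·s⁻².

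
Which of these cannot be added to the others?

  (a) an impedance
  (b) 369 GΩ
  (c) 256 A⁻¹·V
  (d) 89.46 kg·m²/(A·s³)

(d)

Expand each in SI base units:
  (a) [impedance] = kg·m²·s⁻³·A⁻²
  (b) Ω = V·A⁻¹ = kg·m²·s⁻³·A⁻²
  (c) V·A⁻¹ = J·C⁻¹·A⁻¹ = kg·m²·s⁻³·A⁻²
  (d) kg·m²·s⁻³·A⁻¹
All reduce to kg·m²·s⁻³·A⁻² except (d), which is kg·m²·s⁻³·A⁻¹.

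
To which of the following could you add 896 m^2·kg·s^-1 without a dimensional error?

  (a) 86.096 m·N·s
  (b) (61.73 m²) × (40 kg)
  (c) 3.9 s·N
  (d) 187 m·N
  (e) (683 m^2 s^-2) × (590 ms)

Reference: kg·m²·s⁻¹.
Each option:
  (a) N·m·s = kg·m·s⁻²·m·s = kg·m²·s⁻¹  ← same
  (b) [m²] · [kg] = kg·m²
  (c) N·s = kg·m·s⁻²·s = kg·m·s⁻¹
  (d) N·m = kg·m·s⁻²·m = kg·m²·s⁻²
  (e) [m²·s⁻²] · [s] = m²·s⁻¹
Only (a) matches kg·m²·s⁻¹.

(a)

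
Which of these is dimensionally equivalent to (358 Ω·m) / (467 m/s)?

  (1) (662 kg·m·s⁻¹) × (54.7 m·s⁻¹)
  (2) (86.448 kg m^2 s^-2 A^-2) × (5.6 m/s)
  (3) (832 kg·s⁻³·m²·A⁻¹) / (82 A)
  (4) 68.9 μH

Reference: [kg·m³·s⁻³·A⁻²] / [m·s⁻¹] = kg·m²·s⁻²·A⁻².
Each option:
  (1) [kg·m·s⁻¹] · [m·s⁻¹] = kg·m²·s⁻²
  (2) [kg·m²·s⁻²·A⁻²] · [m·s⁻¹] = kg·m³·s⁻³·A⁻²
  (3) [kg·m²·s⁻³·A⁻¹] / [A] = kg·m²·s⁻³·A⁻²
  (4) H = V·s·A⁻¹ = kg·m²·s⁻²·A⁻²  ← same
Only (4) matches kg·m²·s⁻²·A⁻².

(4)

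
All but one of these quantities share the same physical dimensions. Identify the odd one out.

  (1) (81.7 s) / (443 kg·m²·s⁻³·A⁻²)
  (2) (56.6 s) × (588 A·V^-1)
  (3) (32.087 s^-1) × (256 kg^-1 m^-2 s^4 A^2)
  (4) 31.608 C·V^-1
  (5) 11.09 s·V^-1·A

Work out the base dimensions of each:
  (1) [s] / [kg·m²·s⁻³·A⁻²] = kg⁻¹·m⁻²·s⁴·A²
  (2) [s] · [kg⁻¹·m⁻²·s³·A²] = kg⁻¹·m⁻²·s⁴·A²
  (3) [s⁻¹] · [kg⁻¹·m⁻²·s⁴·A²] = kg⁻¹·m⁻²·s³·A²
  (4) C·V⁻¹ = s·A·(J·C⁻¹)⁻¹ = kg⁻¹·m⁻²·s⁴·A²
  (5) A·s·V⁻¹ = A·s·(J·C⁻¹)⁻¹ = kg⁻¹·m⁻²·s⁴·A²
All reduce to kg⁻¹·m⁻²·s⁴·A² except (3), which is kg⁻¹·m⁻²·s³·A².

(3)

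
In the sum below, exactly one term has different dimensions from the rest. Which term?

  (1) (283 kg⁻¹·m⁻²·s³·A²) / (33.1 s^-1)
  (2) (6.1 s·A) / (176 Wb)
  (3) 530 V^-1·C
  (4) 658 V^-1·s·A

Expand each in SI base units:
  (1) [kg⁻¹·m⁻²·s³·A²] / [s⁻¹] = kg⁻¹·m⁻²·s⁴·A²
  (2) [s·A] / [kg·m²·s⁻²·A⁻¹] = kg⁻¹·m⁻²·s³·A²
  (3) C·V⁻¹ = s·A·(J·C⁻¹)⁻¹ = kg⁻¹·m⁻²·s⁴·A²
  (4) A·s·V⁻¹ = A·s·(J·C⁻¹)⁻¹ = kg⁻¹·m⁻²·s⁴·A²
All reduce to kg⁻¹·m⁻²·s⁴·A² except (2), which is kg⁻¹·m⁻²·s³·A².

(2)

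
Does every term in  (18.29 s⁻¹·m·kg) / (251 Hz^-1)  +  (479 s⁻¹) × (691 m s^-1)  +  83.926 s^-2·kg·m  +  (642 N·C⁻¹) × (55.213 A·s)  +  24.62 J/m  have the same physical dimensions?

No

Work out the base dimensions of each:
  (18.29 s⁻¹·m·kg) / (251 Hz^-1):  [kg·m·s⁻¹] / [s] = kg·m·s⁻²
  (479 s⁻¹) × (691 m s^-1):  [s⁻¹] · [m·s⁻¹] = m·s⁻²
  83.926 s^-2·kg·m:  kg·m·s⁻²
  (642 N·C⁻¹) × (55.213 A·s):  [kg·m·s⁻³·A⁻¹] · [s·A] = kg·m·s⁻²
  24.62 J/m:  J·m⁻¹ = N·m·m⁻¹ = kg·m·s⁻²
The terms do not share a single dimension (kg·m·s⁻² vs m·s⁻²).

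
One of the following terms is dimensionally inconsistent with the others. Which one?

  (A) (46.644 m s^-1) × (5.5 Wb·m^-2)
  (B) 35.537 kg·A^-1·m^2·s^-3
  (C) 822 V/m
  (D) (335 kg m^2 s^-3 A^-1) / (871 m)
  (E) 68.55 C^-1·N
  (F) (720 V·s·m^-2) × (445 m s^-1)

(B)

In SI base units:
  (A) [m·s⁻¹] · [kg·s⁻²·A⁻¹] = kg·m·s⁻³·A⁻¹
  (B) kg·m²·s⁻³·A⁻¹
  (C) V·m⁻¹ = J·C⁻¹·m⁻¹ = kg·m·s⁻³·A⁻¹
  (D) [kg·m²·s⁻³·A⁻¹] / [m] = kg·m·s⁻³·A⁻¹
  (E) N·C⁻¹ = kg·m·s⁻²·(s·A)⁻¹ = kg·m·s⁻³·A⁻¹
  (F) [kg·s⁻²·A⁻¹] · [m·s⁻¹] = kg·m·s⁻³·A⁻¹
All reduce to kg·m·s⁻³·A⁻¹ except (B), which is kg·m²·s⁻³·A⁻¹.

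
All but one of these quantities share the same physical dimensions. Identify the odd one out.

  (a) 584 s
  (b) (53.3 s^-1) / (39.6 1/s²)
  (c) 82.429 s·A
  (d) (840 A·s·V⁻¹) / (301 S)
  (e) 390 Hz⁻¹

Expand each in SI base units:
  (a) s
  (b) [s⁻¹] / [s⁻²] = s
  (c) A·s = s·A
  (d) [kg⁻¹·m⁻²·s⁴·A²] / [kg⁻¹·m⁻²·s³·A²] = s
  (e) Hz⁻¹ = (s⁻¹)⁻¹ = s
All reduce to s except (c), which is s·A.

(c)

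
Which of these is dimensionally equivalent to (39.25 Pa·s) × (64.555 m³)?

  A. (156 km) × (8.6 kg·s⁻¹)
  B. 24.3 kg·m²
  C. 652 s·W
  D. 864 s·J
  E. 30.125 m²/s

Reference: [kg·m⁻¹·s⁻¹] · [m³] = kg·m²·s⁻¹.
Each option:
  A. [m] · [kg·s⁻¹] = kg·m·s⁻¹
  B. kg·m²
  C. W·s = J·s⁻¹·s = kg·m²·s⁻²
  D. J·s = N·m·s = kg·m²·s⁻¹  ← same
  E. m²·s⁻¹
Only D. matches kg·m²·s⁻¹.

D.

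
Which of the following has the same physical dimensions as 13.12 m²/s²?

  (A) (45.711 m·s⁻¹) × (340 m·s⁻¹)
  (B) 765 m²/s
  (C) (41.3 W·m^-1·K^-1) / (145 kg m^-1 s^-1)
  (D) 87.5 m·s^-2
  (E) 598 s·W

(A)

Reference: m²·s⁻².
Each option:
  (A) [m·s⁻¹] · [m·s⁻¹] = m²·s⁻²  ← same
  (B) m²·s⁻¹
  (C) [kg·m·s⁻³·K⁻¹] / [kg·m⁻¹·s⁻¹] = m²·s⁻²·K⁻¹
  (D) m·s⁻²
  (E) W·s = J·s⁻¹·s = kg·m²·s⁻²
Only (A) matches m²·s⁻².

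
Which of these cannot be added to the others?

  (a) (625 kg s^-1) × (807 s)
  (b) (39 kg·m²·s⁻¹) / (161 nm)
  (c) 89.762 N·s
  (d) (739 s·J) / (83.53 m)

(a)

Expand each in SI base units:
  (a) [kg·s⁻¹] · [s] = kg
  (b) [kg·m²·s⁻¹] / [m] = kg·m·s⁻¹
  (c) N·s = kg·m·s⁻²·s = kg·m·s⁻¹
  (d) [kg·m²·s⁻¹] / [m] = kg·m·s⁻¹
All reduce to kg·m·s⁻¹ except (a), which is kg.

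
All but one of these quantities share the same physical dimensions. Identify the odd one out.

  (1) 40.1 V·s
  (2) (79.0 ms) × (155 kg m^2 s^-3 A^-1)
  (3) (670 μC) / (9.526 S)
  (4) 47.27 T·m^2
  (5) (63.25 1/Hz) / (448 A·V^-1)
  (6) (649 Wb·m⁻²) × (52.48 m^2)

Expand each in SI base units:
  (1) V·s = J·C⁻¹·s = kg·m²·s⁻²·A⁻¹
  (2) [s] · [kg·m²·s⁻³·A⁻¹] = kg·m²·s⁻²·A⁻¹
  (3) [s·A] / [kg⁻¹·m⁻²·s³·A²] = kg·m²·s⁻²·A⁻¹
  (4) T·m² = Wb·m⁻²·m² = kg·m²·s⁻²·A⁻¹
  (5) [s] / [kg⁻¹·m⁻²·s³·A²] = kg·m²·s⁻²·A⁻²
  (6) [kg·s⁻²·A⁻¹] · [m²] = kg·m²·s⁻²·A⁻¹
All reduce to kg·m²·s⁻²·A⁻¹ except (5), which is kg·m²·s⁻²·A⁻².

(5)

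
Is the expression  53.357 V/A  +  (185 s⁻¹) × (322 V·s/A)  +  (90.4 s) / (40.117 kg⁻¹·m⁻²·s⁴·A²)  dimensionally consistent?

Expand each in SI base units:
  53.357 V/A:  V·A⁻¹ = J·C⁻¹·A⁻¹ = kg·m²·s⁻³·A⁻²
  (185 s⁻¹) × (322 V·s/A):  [s⁻¹] · [kg·m²·s⁻²·A⁻²] = kg·m²·s⁻³·A⁻²
  (90.4 s) / (40.117 kg⁻¹·m⁻²·s⁴·A²):  [s] / [kg⁻¹·m⁻²·s⁴·A²] = kg·m²·s⁻³·A⁻²
Every term reduces to kg·m²·s⁻³·A⁻².

Yes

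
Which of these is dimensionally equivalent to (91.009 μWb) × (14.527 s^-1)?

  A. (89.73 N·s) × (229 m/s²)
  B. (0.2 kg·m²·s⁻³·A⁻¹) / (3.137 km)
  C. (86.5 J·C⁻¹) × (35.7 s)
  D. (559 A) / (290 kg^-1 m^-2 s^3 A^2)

D.

Reference: [kg·m²·s⁻²·A⁻¹] · [s⁻¹] = kg·m²·s⁻³·A⁻¹.
Each option:
  A. [kg·m·s⁻¹] · [m·s⁻²] = kg·m²·s⁻³
  B. [kg·m²·s⁻³·A⁻¹] / [m] = kg·m·s⁻³·A⁻¹
  C. [kg·m²·s⁻³·A⁻¹] · [s] = kg·m²·s⁻²·A⁻¹
  D. [A] / [kg⁻¹·m⁻²·s³·A²] = kg·m²·s⁻³·A⁻¹  ← same
Only D. matches kg·m²·s⁻³·A⁻¹.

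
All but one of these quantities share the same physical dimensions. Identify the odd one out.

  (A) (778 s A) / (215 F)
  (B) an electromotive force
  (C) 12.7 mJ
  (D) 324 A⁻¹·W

(C)

Dimensions:
  (A) [s·A] / [kg⁻¹·m⁻²·s⁴·A²] = kg·m²·s⁻³·A⁻¹
  (B) [electromotive force] = kg·m²·s⁻³·A⁻¹
  (C) J = N·m = kg·m²·s⁻²
  (D) W·A⁻¹ = J·s⁻¹·A⁻¹ = kg·m²·s⁻³·A⁻¹
All reduce to kg·m²·s⁻³·A⁻¹ except (C), which is kg·m²·s⁻².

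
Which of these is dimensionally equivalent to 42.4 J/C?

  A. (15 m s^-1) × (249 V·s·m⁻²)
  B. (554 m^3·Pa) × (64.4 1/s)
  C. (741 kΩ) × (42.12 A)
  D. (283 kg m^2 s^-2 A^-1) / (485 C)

C.

Reference: J·C⁻¹ = N·m·(s·A)⁻¹ = kg·m²·s⁻³·A⁻¹.
Each option:
  A. [m·s⁻¹] · [kg·s⁻²·A⁻¹] = kg·m·s⁻³·A⁻¹
  B. [kg·m²·s⁻²] · [s⁻¹] = kg·m²·s⁻³
  C. [kg·m²·s⁻³·A⁻²] · [A] = kg·m²·s⁻³·A⁻¹  ← same
  D. [kg·m²·s⁻²·A⁻¹] / [s·A] = kg·m²·s⁻³·A⁻²
Only C. matches kg·m²·s⁻³·A⁻¹.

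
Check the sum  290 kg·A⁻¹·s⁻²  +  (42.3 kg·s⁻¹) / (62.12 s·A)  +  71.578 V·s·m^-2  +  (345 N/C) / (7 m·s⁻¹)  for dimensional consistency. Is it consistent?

Yes

Reduce each to base SI dimensions:
  290 kg·A⁻¹·s⁻²:  kg·s⁻²·A⁻¹
  (42.3 kg·s⁻¹) / (62.12 s·A):  [kg·s⁻¹] / [s·A] = kg·s⁻²·A⁻¹
  71.578 V·s·m^-2:  V·s·m⁻² = J·C⁻¹·s·m⁻² = kg·s⁻²·A⁻¹
  (345 N/C) / (7 m·s⁻¹):  [kg·m·s⁻³·A⁻¹] / [m·s⁻¹] = kg·s⁻²·A⁻¹
Every term reduces to kg·s⁻²·A⁻¹.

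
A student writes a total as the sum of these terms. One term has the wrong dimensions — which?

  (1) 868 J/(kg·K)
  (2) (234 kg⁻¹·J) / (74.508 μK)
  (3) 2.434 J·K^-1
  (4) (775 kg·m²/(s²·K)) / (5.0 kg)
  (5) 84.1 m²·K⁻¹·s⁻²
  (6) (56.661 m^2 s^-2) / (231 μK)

(3)

Expand each in SI base units:
  (1) J·kg⁻¹·K⁻¹ = N·m·kg⁻¹·K⁻¹ = m²·s⁻²·K⁻¹
  (2) [m²·s⁻²] / [K] = m²·s⁻²·K⁻¹
  (3) J·K⁻¹ = N·m·K⁻¹ = kg·m²·s⁻²·K⁻¹
  (4) [kg·m²·s⁻²·K⁻¹] / [kg] = m²·s⁻²·K⁻¹
  (5) m²·s⁻²·K⁻¹
  (6) [m²·s⁻²] / [K] = m²·s⁻²·K⁻¹
All reduce to m²·s⁻²·K⁻¹ except (3), which is kg·m²·s⁻²·K⁻¹.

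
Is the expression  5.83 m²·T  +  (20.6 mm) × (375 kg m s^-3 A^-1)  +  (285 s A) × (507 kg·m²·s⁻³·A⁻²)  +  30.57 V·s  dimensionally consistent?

No

Expand each in SI base units:
  5.83 m²·T:  T·m² = Wb·m⁻²·m² = kg·m²·s⁻²·A⁻¹
  (20.6 mm) × (375 kg m s^-3 A^-1):  [m] · [kg·m·s⁻³·A⁻¹] = kg·m²·s⁻³·A⁻¹
  (285 s A) × (507 kg·m²·s⁻³·A⁻²):  [s·A] · [kg·m²·s⁻³·A⁻²] = kg·m²·s⁻²·A⁻¹
  30.57 V·s:  V·s = J·C⁻¹·s = kg·m²·s⁻²·A⁻¹
The terms do not share a single dimension (kg·m²·s⁻²·A⁻¹ vs kg·m²·s⁻³·A⁻¹).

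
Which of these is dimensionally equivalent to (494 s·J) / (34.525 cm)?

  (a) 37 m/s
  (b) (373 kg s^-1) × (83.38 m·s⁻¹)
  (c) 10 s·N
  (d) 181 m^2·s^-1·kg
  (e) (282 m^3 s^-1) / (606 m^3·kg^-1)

Reference: [kg·m²·s⁻¹] / [m] = kg·m·s⁻¹.
Each option:
  (a) m·s⁻¹
  (b) [kg·s⁻¹] · [m·s⁻¹] = kg·m·s⁻²
  (c) N·s = kg·m·s⁻²·s = kg·m·s⁻¹  ← same
  (d) kg·m²·s⁻¹
  (e) [m³·s⁻¹] / [kg⁻¹·m³] = kg·s⁻¹
Only (c) matches kg·m·s⁻¹.

(c)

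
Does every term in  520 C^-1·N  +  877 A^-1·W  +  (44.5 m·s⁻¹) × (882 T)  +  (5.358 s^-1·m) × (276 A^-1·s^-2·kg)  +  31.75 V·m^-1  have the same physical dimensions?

Work out the base dimensions of each:
  520 C^-1·N:  N·C⁻¹ = kg·m·s⁻²·(s·A)⁻¹ = kg·m·s⁻³·A⁻¹
  877 A^-1·W:  W·A⁻¹ = J·s⁻¹·A⁻¹ = kg·m²·s⁻³·A⁻¹
  (44.5 m·s⁻¹) × (882 T):  [m·s⁻¹] · [kg·s⁻²·A⁻¹] = kg·m·s⁻³·A⁻¹
  (5.358 s^-1·m) × (276 A^-1·s^-2·kg):  [m·s⁻¹] · [kg·s⁻²·A⁻¹] = kg·m·s⁻³·A⁻¹
  31.75 V·m^-1:  V·m⁻¹ = J·C⁻¹·m⁻¹ = kg·m·s⁻³·A⁻¹
The terms do not share a single dimension (kg·m²·s⁻³·A⁻¹ vs kg·m·s⁻³·A⁻¹).

No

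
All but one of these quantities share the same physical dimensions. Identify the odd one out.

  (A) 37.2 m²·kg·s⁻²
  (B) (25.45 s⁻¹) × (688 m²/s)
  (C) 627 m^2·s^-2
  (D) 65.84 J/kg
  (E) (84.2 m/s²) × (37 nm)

(A)

Dimensions:
  (A) kg·m²·s⁻²
  (B) [s⁻¹] · [m²·s⁻¹] = m²·s⁻²
  (C) m²·s⁻²
  (D) J·kg⁻¹ = N·m·kg⁻¹ = m²·s⁻²
  (E) [m·s⁻²] · [m] = m²·s⁻²
All reduce to m²·s⁻² except (A), which is kg·m²·s⁻².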